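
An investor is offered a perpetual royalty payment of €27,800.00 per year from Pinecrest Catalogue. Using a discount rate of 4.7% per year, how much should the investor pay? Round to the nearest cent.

Level perpetuity: PV = C / r = €27,800.00 / 0.047 = €591,489.36

€591489.36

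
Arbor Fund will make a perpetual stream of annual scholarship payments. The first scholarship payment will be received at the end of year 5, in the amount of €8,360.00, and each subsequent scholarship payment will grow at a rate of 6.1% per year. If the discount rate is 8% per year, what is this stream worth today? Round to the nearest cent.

€323413.14

Value at end of year 4: C₁ / (r − g) = €8,360.00 / (0.08 − 0.061) = €440,000.0000
Discount to today: PV = €440,000.0000 / (1 + 0.08)^4 = €440,000.0000 / 1.360489 = €323,413.14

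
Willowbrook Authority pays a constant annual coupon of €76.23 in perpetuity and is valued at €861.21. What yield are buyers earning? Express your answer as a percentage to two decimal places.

P = C/r ⇒ r = C/P = €76.23/€861.21 = 0.088515

8.85%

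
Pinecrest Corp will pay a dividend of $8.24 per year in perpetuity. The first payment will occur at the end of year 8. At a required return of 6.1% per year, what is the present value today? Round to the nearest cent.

$89.25

Value at end of year 7: C / r = $8.24 / 0.061 = $135.0820
Discount to today: PV = $135.0820 / (1 + 0.061)^7 = $135.0820 / 1.513588 = $89.25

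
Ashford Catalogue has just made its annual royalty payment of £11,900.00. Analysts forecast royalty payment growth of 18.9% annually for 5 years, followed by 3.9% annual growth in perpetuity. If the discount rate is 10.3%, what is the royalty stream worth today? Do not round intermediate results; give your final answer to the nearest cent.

£356150.93

D_1 = 14149.10000
D_2 = 16823.27990
D_3 = 20002.87980
D_4 = 23783.42408
D_5 = 28278.49124
Terminal value at year 5: TV = D_5×(1+g_2)/(r−g_2) = 29381.35239/0.064 = 459083.63115
P_0 = D_1/(1+r)^1 + D_2/(1+r)^2 + D_3/(1+r)^3 + D_4/(1+r)^4 + D_5/(1+r)^5 + TV/(1+r)^5
    = 12827.83318 + 13828.00875 + 14906.16719 + 16068.38874 + 17321.22776 + 281199.30687 = 356150.93249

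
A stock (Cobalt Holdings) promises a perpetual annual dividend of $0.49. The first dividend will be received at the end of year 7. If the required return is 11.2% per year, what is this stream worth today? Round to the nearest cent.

Value at end of year 6: C / r = $0.49 / 0.112 = $4.3750
Discount to today: PV = $4.3750 / (1 + 0.112)^6 = $4.3750 / 1.890727 = $2.31

$2.31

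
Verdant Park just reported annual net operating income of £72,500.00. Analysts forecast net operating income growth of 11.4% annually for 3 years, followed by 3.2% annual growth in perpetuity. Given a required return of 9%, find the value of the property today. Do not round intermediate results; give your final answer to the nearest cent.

D_1 = 80765.00000
D_2 = 89972.21000
D_3 = 100229.04194
Terminal value at year 3: TV = D_3×(1+g_2)/(r−g_2) = 103436.37128/0.058 = 1783385.71176
P_0 = D_1/(1+r)^1 + D_2/(1+r)^2 + D_3/(1+r)^3 + TV/(1+r)^3
    = 74096.33028 + 75727.80911 + 77395.21041 + 1377100.98520 = 1604320.33499

£1604320.33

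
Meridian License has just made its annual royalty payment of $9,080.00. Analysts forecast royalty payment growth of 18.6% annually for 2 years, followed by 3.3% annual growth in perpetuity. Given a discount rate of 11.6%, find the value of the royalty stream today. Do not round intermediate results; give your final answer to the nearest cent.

D_1 = 10768.88000
D_2 = 12771.89168
Terminal value at year 2: TV = D_2×(1+g_2)/(r−g_2) = 13193.36411/0.083 = 158956.19404
P_0 = D_1/(1+r)^1 + D_2/(1+r)^2 + TV/(1+r)^2
    = 9649.53405 + 10254.79156 + 127628.91185 = 147533.23747

$147533.24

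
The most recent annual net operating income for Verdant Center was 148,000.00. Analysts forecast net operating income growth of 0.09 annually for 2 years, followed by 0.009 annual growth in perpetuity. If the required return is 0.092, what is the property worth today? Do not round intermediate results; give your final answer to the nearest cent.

D_1 = 161320.00000
D_2 = 175838.80000
Terminal value at year 2: TV = D_2×(1+g_2)/(r−g_2) = 177421.34920/0.083 = 2137606.61687
P_0 = D_1/(1+r)^1 + D_2/(1+r)^2 + TV/(1+r)^2
    = 147728.93773 + 147458.37191 + 1792596.35248 = 2087783.66212

2087783.66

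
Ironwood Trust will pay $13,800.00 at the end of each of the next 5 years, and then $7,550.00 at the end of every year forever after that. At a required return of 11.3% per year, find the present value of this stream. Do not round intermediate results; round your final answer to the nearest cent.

$89740.25

PV of 5-year annuity: $13,800.00 × [1 − (1+0.113)^−5] / 0.113 = 50620.80199
Perpetuity value at year 5: $7,550.00 / 0.113 = 66814.15929
PV of perpetuity: 66814.15929 / (1+0.113)^5 = 39119.44516
Total PV = 50620.80199 + 39119.44516 = 89740.24715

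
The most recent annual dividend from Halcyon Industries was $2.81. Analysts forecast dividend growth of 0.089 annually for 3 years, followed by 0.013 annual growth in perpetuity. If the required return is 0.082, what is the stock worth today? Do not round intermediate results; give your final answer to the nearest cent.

$50.60

D_1 = 3.06009
D_2 = 3.33244
D_3 = 3.62902
Terminal value at year 3: TV = D_3×(1+g_2)/(r−g_2) = 3.67620/0.069 = 53.27829
P_0 = D_1/(1+r)^1 + D_2/(1+r)^2 + D_3/(1+r)^3 + TV/(1+r)^3
    = 2.82818 + 2.84648 + 2.86489 + 42.05993 = 50.59948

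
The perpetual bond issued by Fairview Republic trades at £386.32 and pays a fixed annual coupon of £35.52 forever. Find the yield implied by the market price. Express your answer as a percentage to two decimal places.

9.19%

P = C/r ⇒ r = C/P = £35.52/£386.32 = 0.091945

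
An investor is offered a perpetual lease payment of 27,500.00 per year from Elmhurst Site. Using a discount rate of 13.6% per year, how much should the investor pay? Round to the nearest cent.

202205.88

Level perpetuity: PV = C / r = 27,500.00 / 0.136 = 202,205.88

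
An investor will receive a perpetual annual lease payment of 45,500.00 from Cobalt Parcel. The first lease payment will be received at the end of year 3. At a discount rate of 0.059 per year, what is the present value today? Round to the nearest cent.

687650.03

Value at end of year 2: C / r = 45,500.00 / 0.059 = 771,186.4407
Discount to today: PV = 771,186.4407 / (1 + 0.059)^2 = 771,186.4407 / 1.121481 = 687,650.03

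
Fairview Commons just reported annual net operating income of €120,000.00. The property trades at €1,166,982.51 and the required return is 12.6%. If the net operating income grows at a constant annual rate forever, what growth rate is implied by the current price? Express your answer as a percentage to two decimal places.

2.10%

P = D₀(1+g)/(r−g) ⇒ P(r−g) = D₀(1+g) ⇒ g(P+D₀) = P·r − D₀
g = (P·r − D₀)/(P + D₀) = (€1,166,982.51×0.126 − €120,000.00) / (€1,166,982.51 + €120,000.00) = 0.021010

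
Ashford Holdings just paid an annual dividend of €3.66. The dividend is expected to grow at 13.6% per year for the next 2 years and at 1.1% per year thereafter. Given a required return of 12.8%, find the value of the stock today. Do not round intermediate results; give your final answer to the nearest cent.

D_1 = 4.15776
D_2 = 4.72322
Terminal value at year 2: TV = D_2×(1+g_2)/(r−g_2) = 4.77517/0.117 = 40.81343
P_0 = D_1/(1+r)^1 + D_2/(1+r)^2 + TV/(1+r)^2
    = 3.68596 + 3.71210 + 32.07634 = 39.47440

€39.47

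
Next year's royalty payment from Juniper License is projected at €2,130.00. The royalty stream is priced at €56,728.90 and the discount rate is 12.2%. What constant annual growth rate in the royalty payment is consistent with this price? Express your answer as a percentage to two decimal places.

P = D₁/(r−g) ⇒ g = r − D₁/P = 0.122 − €2,130.00/€56,728.90 = 0.084453

8.45%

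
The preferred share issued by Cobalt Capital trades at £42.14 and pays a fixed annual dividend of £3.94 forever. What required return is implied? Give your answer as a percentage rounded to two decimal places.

P = C/r ⇒ r = C/P = £3.94/£42.14 = 0.093498

9.35%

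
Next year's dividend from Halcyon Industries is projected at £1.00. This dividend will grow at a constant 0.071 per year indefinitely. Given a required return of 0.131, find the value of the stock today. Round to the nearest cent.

Growing perpetuity: P = D₁ / (r − g) = £1.0000 / (0.131 − 0.071) = £16.67

£16.67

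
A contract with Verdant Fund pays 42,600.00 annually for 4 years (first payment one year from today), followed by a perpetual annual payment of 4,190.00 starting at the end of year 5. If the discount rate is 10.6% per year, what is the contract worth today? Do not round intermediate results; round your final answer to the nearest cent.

159718.14

PV of 4-year annuity: 42,600.00 × [1 − (1+0.106)^−4] / 0.106 = 133300.88239
Perpetuity value at year 4: 4,190.00 / 0.106 = 39528.30189
PV of perpetuity: 39528.30189 / (1+0.106)^4 = 26417.25266
Total PV = 133300.88239 + 26417.25266 = 159718.13505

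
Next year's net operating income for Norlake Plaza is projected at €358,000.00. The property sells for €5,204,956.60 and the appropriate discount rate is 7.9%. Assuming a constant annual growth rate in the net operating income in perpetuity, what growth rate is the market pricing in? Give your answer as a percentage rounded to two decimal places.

1.02%

P = D₁/(r−g) ⇒ g = r − D₁/P = 0.079 − €358,000.00/€5,204,956.60 = 0.010219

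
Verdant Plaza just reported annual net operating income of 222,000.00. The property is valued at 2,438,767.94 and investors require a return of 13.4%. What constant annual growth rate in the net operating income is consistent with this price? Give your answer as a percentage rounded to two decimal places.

P = D₀(1+g)/(r−g) ⇒ P(r−g) = D₀(1+g) ⇒ g(P+D₀) = P·r − D₀
g = (P·r − D₀)/(P + D₀) = (2,438,767.94×0.134 − 222,000.00) / (2,438,767.94 + 222,000.00) = 0.039385

3.94%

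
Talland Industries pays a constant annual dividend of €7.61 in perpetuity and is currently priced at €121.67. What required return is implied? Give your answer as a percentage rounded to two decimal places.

P = C/r ⇒ r = C/P = €7.61/€121.67 = 0.062546

6.25%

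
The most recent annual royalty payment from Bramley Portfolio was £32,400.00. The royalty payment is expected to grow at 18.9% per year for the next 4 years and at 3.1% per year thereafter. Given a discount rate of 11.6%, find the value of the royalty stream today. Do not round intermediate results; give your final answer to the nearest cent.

£658581.13

D_1 = 38523.60000
D_2 = 45804.56040
D_3 = 54461.62232
D_4 = 64754.86893
Terminal value at year 4: TV = D_4×(1+g_2)/(r−g_2) = 66762.26987/0.085 = 785438.46906
P_0 = D_1/(1+r)^1 + D_2/(1+r)^2 + D_3/(1+r)^3 + D_4/(1+r)^4 + TV/(1+r)^4
    = 34519.35484 + 36777.34131 + 39183.02762 + 41746.07512 + 506355.33470 = 658581.13359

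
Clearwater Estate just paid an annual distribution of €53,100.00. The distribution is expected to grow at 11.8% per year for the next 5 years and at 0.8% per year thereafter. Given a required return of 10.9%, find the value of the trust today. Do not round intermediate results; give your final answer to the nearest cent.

D_1 = 59365.80000
D_2 = 66370.96440
D_3 = 74202.73820
D_4 = 82958.66131
D_5 = 92747.78334
Terminal value at year 5: TV = D_5×(1+g_2)/(r−g_2) = 93489.76561/0.101 = 925641.24364
P_0 = D_1/(1+r)^1 + D_2/(1+r)^2 + D_3/(1+r)^3 + D_4/(1+r)^4 + D_5/(1+r)^5 + TV/(1+r)^5
    = 53530.92876 + 53965.35470 + 54403.30618 + 54844.81182 + 55289.90046 + 551804.15511 = 823838.45703

€823838.46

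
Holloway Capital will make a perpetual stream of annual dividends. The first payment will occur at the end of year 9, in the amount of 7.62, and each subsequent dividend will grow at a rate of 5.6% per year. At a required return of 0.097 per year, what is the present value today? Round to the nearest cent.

Value at end of year 8: C₁ / (r − g) = 7.62 / (0.097 − 0.056) = 185.8537
Discount to today: PV = 185.8537 / (1 + 0.097)^8 = 185.8537 / 2.097264 = 88.62

88.62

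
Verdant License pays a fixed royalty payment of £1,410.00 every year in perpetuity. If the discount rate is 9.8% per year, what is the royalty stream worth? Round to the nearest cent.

£14387.76

Level perpetuity: PV = C / r = £1,410.00 / 0.098 = £14,387.76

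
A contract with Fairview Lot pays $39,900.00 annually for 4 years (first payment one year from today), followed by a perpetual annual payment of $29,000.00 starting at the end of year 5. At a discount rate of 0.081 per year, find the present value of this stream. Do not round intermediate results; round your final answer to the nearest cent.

PV of 4-year annuity: $39,900.00 × [1 − (1+0.081)^−4] / 0.081 = 131860.23431
Perpetuity value at year 4: $29,000.00 / 0.081 = 358024.69136
PV of perpetuity: 358024.69136 / (1+0.081)^4 = 262186.42582
Total PV = 131860.23431 + 262186.42582 = 394046.66013

$394046.66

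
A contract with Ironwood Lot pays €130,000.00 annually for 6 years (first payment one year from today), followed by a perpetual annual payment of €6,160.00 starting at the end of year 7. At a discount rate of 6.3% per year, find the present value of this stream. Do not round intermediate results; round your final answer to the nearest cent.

€701041.33

PV of 6-year annuity: €130,000.00 × [1 − (1+0.063)^−6] / 0.063 = 633270.84879
Perpetuity value at year 6: €6,160.00 / 0.063 = 97777.77778
PV of perpetuity: 97777.77778 / (1+0.063)^6 = 67770.48217
Total PV = 633270.84879 + 67770.48217 = 701041.33096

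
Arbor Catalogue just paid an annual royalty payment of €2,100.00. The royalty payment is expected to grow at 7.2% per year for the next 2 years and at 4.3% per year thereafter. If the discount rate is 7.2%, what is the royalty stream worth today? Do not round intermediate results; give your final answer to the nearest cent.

D_1 = 2251.20000
D_2 = 2413.28640
Terminal value at year 2: TV = D_2×(1+g_2)/(r−g_2) = 2517.05772/0.029 = 86795.09363
P_0 = D_1/(1+r)^1 + D_2/(1+r)^2 + TV/(1+r)^2
    = 2100.00000 + 2100.00000 + 75527.58621 = 79727.58621

€79727.59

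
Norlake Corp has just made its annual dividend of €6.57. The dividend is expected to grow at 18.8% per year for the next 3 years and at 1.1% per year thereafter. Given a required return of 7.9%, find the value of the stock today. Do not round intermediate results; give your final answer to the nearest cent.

D_1 = 7.80516
D_2 = 9.27253
D_3 = 11.01577
Terminal value at year 3: TV = D_3×(1+g_2)/(r−g_2) = 11.13694/0.068 = 163.77852
P_0 = D_1/(1+r)^1 + D_2/(1+r)^2 + D_3/(1+r)^3 + TV/(1+r)^3
    = 7.23370 + 7.96444 + 8.76901 + 130.37448 = 154.34163

€154.34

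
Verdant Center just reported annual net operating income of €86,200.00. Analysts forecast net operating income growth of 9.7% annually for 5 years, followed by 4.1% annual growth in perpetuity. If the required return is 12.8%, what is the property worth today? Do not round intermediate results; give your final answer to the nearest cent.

D_1 = 94561.40000
D_2 = 103733.85580
D_3 = 113796.03981
D_4 = 124834.25567
D_5 = 136943.17847
Terminal value at year 5: TV = D_5×(1+g_2)/(r−g_2) = 142557.84879/0.087 = 1638595.96313
P_0 = D_1/(1+r)^1 + D_2/(1+r)^2 + D_3/(1+r)^3 + D_4/(1+r)^4 + D_5/(1+r)^5 + TV/(1+r)^5
    = 83831.02837 + 81527.16145 + 79286.61003 + 77107.63405 + 74988.54127 + 897276.68343 = 1294017.65860

€1294017.66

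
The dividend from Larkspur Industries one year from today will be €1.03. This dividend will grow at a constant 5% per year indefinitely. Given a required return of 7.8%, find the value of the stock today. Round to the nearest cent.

Growing perpetuity: P = D₁ / (r − g) = €1.0300 / (0.078 − 0.05) = €36.79

€36.79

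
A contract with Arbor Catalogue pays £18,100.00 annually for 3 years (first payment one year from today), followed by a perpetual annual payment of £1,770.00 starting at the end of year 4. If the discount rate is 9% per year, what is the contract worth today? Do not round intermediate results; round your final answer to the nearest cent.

PV of 3-year annuity: £18,100.00 × [1 − (1+0.09)^−3] / 0.09 = 45816.43345
Perpetuity value at year 3: £1,770.00 / 0.09 = 19666.66667
PV of perpetuity: 19666.66667 / (1+0.09)^3 = 15186.27511
Total PV = 45816.43345 + 15186.27511 = 61002.70856

£61002.71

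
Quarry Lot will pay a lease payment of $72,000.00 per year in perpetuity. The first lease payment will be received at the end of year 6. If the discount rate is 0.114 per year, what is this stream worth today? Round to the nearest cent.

Value at end of year 5: C / r = $72,000.00 / 0.114 = $631,578.9474
Discount to today: PV = $631,578.9474 / (1 + 0.114)^5 = $631,578.9474 / 1.715639 = $368,130.41

$368130.41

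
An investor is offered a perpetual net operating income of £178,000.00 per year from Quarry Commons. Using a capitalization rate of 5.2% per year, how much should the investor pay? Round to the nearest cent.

Level perpetuity: PV = C / r = £178,000.00 / 0.052 = £3,423,076.92

£3423076.92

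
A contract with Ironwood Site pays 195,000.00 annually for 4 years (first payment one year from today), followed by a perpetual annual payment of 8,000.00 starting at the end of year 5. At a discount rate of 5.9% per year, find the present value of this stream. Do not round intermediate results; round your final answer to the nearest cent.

PV of 4-year annuity: 195,000.00 × [1 − (1+0.059)^−4] / 0.059 = 677245.71225
Perpetuity value at year 4: 8,000.00 / 0.059 = 135593.22034
PV of perpetuity: 135593.22034 / (1+0.059)^4 = 107808.78086
Total PV = 677245.71225 + 107808.78086 = 785054.49311

785054.49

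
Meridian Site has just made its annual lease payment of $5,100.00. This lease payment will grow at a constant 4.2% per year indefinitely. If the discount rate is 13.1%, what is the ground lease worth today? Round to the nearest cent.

D₁ = D₀ × (1 + g) = $5,100.00 × 1.042 = $5,314.2000
Growing perpetuity: P = D₁ / (r − g) = $5,314.2000 / (0.131 − 0.042) = $59,710.11

$59710.11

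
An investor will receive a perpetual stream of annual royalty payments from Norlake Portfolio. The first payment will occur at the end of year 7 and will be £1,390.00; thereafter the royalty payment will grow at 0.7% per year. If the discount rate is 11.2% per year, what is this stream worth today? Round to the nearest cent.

Value at end of year 6: C₁ / (r − g) = £1,390.00 / (0.112 − 0.007) = £13,238.0952
Discount to today: PV = £13,238.0952 / (1 + 0.112)^6 = £13,238.0952 / 1.890727 = £7,001.59

£7001.59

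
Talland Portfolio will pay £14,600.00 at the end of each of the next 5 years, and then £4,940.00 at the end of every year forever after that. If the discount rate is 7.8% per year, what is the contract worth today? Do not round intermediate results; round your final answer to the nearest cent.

PV of 5-year annuity: £14,600.00 × [1 − (1+0.078)^−5] / 0.078 = 58602.14363
Perpetuity value at year 5: £4,940.00 / 0.078 = 63333.33333
PV of perpetuity: 63333.33333 / (1+0.078)^5 = 43504.93679
Total PV = 58602.14363 + 43504.93679 = 102107.08042

£102107.08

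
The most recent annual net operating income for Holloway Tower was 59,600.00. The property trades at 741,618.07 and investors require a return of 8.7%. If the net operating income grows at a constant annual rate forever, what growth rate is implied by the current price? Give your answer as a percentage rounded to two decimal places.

P = D₀(1+g)/(r−g) ⇒ P(r−g) = D₀(1+g) ⇒ g(P+D₀) = P·r − D₀
g = (P·r − D₀)/(P + D₀) = (741,618.07×0.087 − 59,600.00) / (741,618.07 + 59,600.00) = 0.006142

0.61%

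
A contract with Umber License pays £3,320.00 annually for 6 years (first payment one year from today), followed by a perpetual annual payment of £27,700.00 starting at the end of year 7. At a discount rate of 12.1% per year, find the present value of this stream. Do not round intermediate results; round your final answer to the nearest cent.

PV of 6-year annuity: £3,320.00 × [1 − (1+0.121)^−6] / 0.121 = 13611.30068
Perpetuity value at year 6: £27,700.00 / 0.121 = 228925.61983
PV of perpetuity: 228925.61983 / (1+0.121)^6 = 115361.45453
Total PV = 13611.30068 + 115361.45453 = 128972.75521

£128972.76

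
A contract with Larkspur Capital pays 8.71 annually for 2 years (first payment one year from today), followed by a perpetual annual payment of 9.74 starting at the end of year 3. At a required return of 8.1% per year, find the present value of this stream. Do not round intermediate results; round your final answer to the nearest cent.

PV of 2-year annuity: 8.71 × [1 − (1+0.081)^−2] / 0.081 = 15.51097
Perpetuity value at year 2: 9.74 / 0.081 = 120.24691
PV of perpetuity: 120.24691 / (1+0.081)^2 = 102.90170
Total PV = 15.51097 + 102.90170 = 118.41267

118.41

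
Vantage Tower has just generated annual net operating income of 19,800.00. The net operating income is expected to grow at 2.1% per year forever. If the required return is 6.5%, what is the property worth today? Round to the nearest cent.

459450.00

D₁ = D₀ × (1 + g) = 19,800.00 × 1.021 = 20,215.8000
Growing perpetuity: P = D₁ / (r − g) = 20,215.8000 / (0.065 − 0.021) = 459,450.00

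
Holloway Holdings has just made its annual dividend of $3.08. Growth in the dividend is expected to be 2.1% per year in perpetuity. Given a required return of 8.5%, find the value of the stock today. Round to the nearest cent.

D₁ = D₀ × (1 + g) = $3.08 × 1.021 = $3.1447
Growing perpetuity: P = D₁ / (r − g) = $3.1447 / (0.085 − 0.021) = $49.14

$49.14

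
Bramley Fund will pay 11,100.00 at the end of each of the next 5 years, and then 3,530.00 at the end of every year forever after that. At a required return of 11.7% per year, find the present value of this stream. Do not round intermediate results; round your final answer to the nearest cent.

PV of 5-year annuity: 11,100.00 × [1 − (1+0.117)^−5] / 0.117 = 40312.18560
Perpetuity value at year 5: 3,530.00 / 0.117 = 30170.94017
PV of perpetuity: 30170.94017 / (1+0.117)^5 = 17350.93880
Total PV = 40312.18560 + 17350.93880 = 57663.12440

57663.12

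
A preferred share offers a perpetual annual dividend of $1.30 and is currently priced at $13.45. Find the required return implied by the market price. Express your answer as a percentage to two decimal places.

P = C/r ⇒ r = C/P = $1.30/$13.45 = 0.096654

9.67%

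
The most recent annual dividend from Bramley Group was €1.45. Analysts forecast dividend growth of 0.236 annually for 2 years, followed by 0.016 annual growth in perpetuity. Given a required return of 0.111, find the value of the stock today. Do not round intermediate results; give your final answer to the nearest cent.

€22.60

D_1 = 1.79220
D_2 = 2.21516
Terminal value at year 2: TV = D_2×(1+g_2)/(r−g_2) = 2.25060/0.095 = 23.69054
P_0 = D_1/(1+r)^1 + D_2/(1+r)^2 + TV/(1+r)^2
    = 1.61314 + 1.79464 + 19.19318 = 22.60096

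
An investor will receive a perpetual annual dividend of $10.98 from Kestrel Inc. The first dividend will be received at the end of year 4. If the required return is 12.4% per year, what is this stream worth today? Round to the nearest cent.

Value at end of year 3: C / r = $10.98 / 0.124 = $88.5484
Discount to today: PV = $88.5484 / (1 + 0.124)^3 = $88.5484 / 1.420035 = $62.36

$62.36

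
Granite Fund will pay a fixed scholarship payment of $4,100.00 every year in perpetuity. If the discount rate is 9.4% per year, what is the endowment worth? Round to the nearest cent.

Level perpetuity: PV = C / r = $4,100.00 / 0.094 = $43,617.02

$43617.02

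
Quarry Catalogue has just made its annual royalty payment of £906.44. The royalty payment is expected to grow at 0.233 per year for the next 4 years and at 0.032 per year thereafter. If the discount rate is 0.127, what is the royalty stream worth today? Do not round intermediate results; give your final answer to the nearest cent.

D_1 = 1117.64052
D_2 = 1378.05076
D_3 = 1699.13659
D_4 = 2095.03541
Terminal value at year 4: TV = D_4×(1+g_2)/(r−g_2) = 2162.07655/0.095 = 22758.70049
P_0 = D_1/(1+r)^1 + D_2/(1+r)^2 + D_3/(1+r)^3 + D_4/(1+r)^4 + TV/(1+r)^4
    = 991.69523 + 1084.96913 + 1187.01592 + 1298.66072 + 14107.55644 = 18669.89744

£18669.90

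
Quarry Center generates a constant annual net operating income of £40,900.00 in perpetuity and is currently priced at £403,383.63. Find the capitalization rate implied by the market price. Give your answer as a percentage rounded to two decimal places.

P = C/r ⇒ r = C/P = £40,900.00/£403,383.63 = 0.101392

10.14%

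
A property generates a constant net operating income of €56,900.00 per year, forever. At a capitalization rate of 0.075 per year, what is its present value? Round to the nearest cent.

€758666.67

Level perpetuity: PV = C / r = €56,900.00 / 0.075 = €758,666.67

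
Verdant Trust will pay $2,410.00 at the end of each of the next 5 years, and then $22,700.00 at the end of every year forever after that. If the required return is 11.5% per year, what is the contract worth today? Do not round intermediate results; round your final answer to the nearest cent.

PV of 5-year annuity: $2,410.00 × [1 − (1+0.115)^−5] / 0.115 = 8796.20561
Perpetuity value at year 5: $22,700.00 / 0.115 = 197391.30435
PV of perpetuity: 197391.30435 / (1+0.115)^5 = 114539.07722
Total PV = 8796.20561 + 114539.07722 = 123335.28283

$123335.28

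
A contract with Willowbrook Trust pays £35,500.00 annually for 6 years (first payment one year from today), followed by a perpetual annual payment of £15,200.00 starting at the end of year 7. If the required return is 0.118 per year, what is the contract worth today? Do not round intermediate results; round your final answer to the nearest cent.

£212750.03

PV of 6-year annuity: £35,500.00 × [1 − (1+0.118)^−6] / 0.118 = 146785.46012
Perpetuity value at year 6: £15,200.00 / 0.118 = 128813.55932
PV of perpetuity: 128813.55932 / (1+0.118)^6 = 65964.57358
Total PV = 146785.46012 + 65964.57358 = 212750.03370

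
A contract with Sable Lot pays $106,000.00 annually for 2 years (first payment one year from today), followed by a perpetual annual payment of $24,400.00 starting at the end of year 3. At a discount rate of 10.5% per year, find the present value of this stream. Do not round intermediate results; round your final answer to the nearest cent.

PV of 2-year annuity: $106,000.00 × [1 − (1+0.105)^−2] / 0.105 = 182739.91114
Perpetuity value at year 2: $24,400.00 / 0.105 = 232380.95238
PV of perpetuity: 232380.95238 / (1+0.105)^2 = 190316.29359
Total PV = 182739.91114 + 190316.29359 = 373056.20473

$373056.20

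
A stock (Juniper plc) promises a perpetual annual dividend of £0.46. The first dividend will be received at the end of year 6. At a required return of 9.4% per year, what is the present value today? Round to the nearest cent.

Value at end of year 5: C / r = £0.46 / 0.094 = £4.8936
Discount to today: PV = £4.8936 / (1 + 0.094)^5 = £4.8936 / 1.567064 = £3.12

£3.12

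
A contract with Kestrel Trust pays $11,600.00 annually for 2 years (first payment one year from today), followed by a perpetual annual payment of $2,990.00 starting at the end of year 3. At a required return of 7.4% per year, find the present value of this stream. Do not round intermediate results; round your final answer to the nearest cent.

$55886.56

PV of 2-year annuity: $11,600.00 × [1 − (1+0.074)^−2] / 0.074 = 20857.30436
Perpetuity value at year 2: $2,990.00 / 0.074 = 40405.40541
PV of perpetuity: 40405.40541 / (1+0.074)^2 = 35029.25540
Total PV = 20857.30436 + 35029.25540 = 55886.55976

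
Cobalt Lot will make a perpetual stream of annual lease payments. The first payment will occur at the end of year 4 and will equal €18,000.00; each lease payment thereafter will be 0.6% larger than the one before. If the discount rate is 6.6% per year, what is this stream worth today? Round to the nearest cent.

Value at end of year 3: C₁ / (r − g) = €18,000.00 / (0.066 − 0.006) = €300,000.0000
Discount to today: PV = €300,000.0000 / (1 + 0.066)^3 = €300,000.0000 / 1.211355 = €247,656.45

€247656.45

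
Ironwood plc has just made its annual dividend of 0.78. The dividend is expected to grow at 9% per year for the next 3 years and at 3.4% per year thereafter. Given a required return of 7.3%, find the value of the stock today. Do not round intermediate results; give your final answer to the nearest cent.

24.09

D_1 = 0.85020
D_2 = 0.92672
D_3 = 1.01012
Terminal value at year 3: TV = D_3×(1+g_2)/(r−g_2) = 1.04447/0.039 = 26.78120
P_0 = D_1/(1+r)^1 + D_2/(1+r)^2 + D_3/(1+r)^3 + TV/(1+r)^3
    = 0.79236 + 0.80491 + 0.81766 + 21.67858 = 24.09352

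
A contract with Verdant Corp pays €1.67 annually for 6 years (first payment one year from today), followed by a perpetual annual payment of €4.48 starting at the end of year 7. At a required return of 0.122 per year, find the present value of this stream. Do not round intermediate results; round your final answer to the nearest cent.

€25.23

PV of 6-year annuity: €1.67 × [1 − (1+0.122)^−6] / 0.122 = 6.82733
Perpetuity value at year 6: €4.48 / 0.122 = 36.72131
PV of perpetuity: 36.72131 / (1+0.122)^6 = 18.40607
Total PV = 6.82733 + 18.40607 = 25.23340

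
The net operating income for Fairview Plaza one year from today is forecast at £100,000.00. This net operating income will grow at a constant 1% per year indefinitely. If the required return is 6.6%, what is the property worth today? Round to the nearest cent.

Growing perpetuity: P = D₁ / (r − g) = £100,000.0000 / (0.066 − 0.01) = £1,785,714.29

£1785714.29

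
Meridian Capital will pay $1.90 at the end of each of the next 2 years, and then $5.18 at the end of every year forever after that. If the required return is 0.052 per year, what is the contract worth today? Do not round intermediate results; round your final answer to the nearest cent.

$93.53

PV of 2-year annuity: $1.90 × [1 − (1+0.052)^−2] / 0.052 = 3.52289
Perpetuity value at year 2: $5.18 / 0.052 = 99.61538
PV of perpetuity: 99.61538 / (1+0.052)^2 = 90.01087
Total PV = 3.52289 + 90.01087 = 93.53376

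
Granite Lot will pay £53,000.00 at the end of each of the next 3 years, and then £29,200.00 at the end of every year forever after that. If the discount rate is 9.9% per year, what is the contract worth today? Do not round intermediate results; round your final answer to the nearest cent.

£354240.93

PV of 3-year annuity: £53,000.00 × [1 − (1+0.099)^−3] / 0.099 = 132035.54202
Perpetuity value at year 3: £29,200.00 / 0.099 = 294949.49495
PV of perpetuity: 294949.49495 / (1+0.099)^3 = 222205.38500
Total PV = 132035.54202 + 222205.38500 = 354240.92703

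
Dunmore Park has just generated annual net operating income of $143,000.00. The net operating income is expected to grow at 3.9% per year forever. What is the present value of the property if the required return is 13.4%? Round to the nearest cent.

D₁ = D₀ × (1 + g) = $143,000.00 × 1.039 = $148,577.0000
Growing perpetuity: P = D₁ / (r − g) = $148,577.0000 / (0.134 − 0.039) = $1,563,968.42

$1563968.42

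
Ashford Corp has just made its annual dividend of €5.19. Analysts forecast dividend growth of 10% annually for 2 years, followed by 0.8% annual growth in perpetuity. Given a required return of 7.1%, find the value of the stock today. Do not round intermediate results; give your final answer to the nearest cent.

€98.40

D_1 = 5.70900
D_2 = 6.27990
Terminal value at year 2: TV = D_2×(1+g_2)/(r−g_2) = 6.33014/0.063 = 100.47840
P_0 = D_1/(1+r)^1 + D_2/(1+r)^2 + TV/(1+r)^2
    = 5.33053 + 5.47487 + 87.59791 = 98.40332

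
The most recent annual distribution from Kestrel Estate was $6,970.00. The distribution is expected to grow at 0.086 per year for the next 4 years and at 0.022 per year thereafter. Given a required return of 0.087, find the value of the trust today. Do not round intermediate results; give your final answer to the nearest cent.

$137003.07

D_1 = 7569.42000
D_2 = 8220.39012
D_3 = 8927.34367
D_4 = 9695.09523
Terminal value at year 4: TV = D_4×(1+g_2)/(r−g_2) = 9908.38732/0.065 = 152436.72801
P_0 = D_1/(1+r)^1 + D_2/(1+r)^2 + D_3/(1+r)^3 + D_4/(1+r)^4 + TV/(1+r)^4
    = 6963.58786 + 6957.18161 + 6950.78126 + 6944.38680 + 109187.12781 = 137003.06533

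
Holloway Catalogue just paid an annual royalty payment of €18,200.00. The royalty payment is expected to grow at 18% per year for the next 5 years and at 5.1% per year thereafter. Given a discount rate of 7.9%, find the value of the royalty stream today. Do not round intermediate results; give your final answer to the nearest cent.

€1188585.12

D_1 = 21476.00000
D_2 = 25341.68000
D_3 = 29903.18240
D_4 = 35285.75523
D_5 = 41637.19117
Terminal value at year 5: TV = D_5×(1+g_2)/(r−g_2) = 43760.68792/0.028 = 1562881.71156
P_0 = D_1/(1+r)^1 + D_2/(1+r)^2 + D_3/(1+r)^3 + D_4/(1+r)^4 + D_5/(1+r)^5 + TV/(1+r)^5
    = 19903.61446 + 21766.69607 + 23804.17179 + 26032.36581 + 28469.13036 + 1068609.14327 = 1188585.12177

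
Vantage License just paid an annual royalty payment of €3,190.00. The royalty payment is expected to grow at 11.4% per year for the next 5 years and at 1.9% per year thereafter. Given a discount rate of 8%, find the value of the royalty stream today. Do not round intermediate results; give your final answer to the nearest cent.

D_1 = 3553.66000
D_2 = 3958.77724
D_3 = 4410.07785
D_4 = 4912.82672
D_5 = 5472.88897
Terminal value at year 5: TV = D_5×(1+g_2)/(r−g_2) = 5576.87386/0.061 = 91424.16158
P_0 = D_1/(1+r)^1 + D_2/(1+r)^2 + D_3/(1+r)^3 + D_4/(1+r)^4 + D_5/(1+r)^5 + TV/(1+r)^5
    = 3290.42593 + 3394.01341 + 3500.86198 + 3611.07430 + 3724.75627 + 62221.74817 = 79742.88006

€79742.88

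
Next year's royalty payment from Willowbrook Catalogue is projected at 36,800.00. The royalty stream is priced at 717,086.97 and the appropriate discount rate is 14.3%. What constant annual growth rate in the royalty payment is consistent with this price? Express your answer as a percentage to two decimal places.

P = D₁/(r−g) ⇒ g = r − D₁/P = 0.143 − 36,800.00/717,086.97 = 0.091681

9.17%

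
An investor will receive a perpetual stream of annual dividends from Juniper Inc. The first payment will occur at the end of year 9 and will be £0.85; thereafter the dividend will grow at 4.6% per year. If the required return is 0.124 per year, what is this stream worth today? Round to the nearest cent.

£4.28

Value at end of year 8: C₁ / (r − g) = £0.85 / (0.124 − 0.046) = £10.8974
Discount to today: PV = £10.8974 / (1 + 0.124)^8 = £10.8974 / 2.547596 = £4.28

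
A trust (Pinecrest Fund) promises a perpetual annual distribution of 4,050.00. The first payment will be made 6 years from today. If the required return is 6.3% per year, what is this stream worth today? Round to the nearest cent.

47363.98

Value at end of year 5: C / r = 4,050.00 / 0.063 = 64,285.7143
Discount to today: PV = 64,285.7143 / (1 + 0.063)^5 = 64,285.7143 / 1.357270 = 47,363.98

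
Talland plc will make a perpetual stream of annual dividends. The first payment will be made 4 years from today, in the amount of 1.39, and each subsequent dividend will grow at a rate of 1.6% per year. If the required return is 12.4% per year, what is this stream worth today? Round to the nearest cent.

9.06

Value at end of year 3: C₁ / (r − g) = 1.39 / (0.124 − 0.016) = 12.8704
Discount to today: PV = 12.8704 / (1 + 0.124)^3 = 12.8704 / 1.420035 = 9.06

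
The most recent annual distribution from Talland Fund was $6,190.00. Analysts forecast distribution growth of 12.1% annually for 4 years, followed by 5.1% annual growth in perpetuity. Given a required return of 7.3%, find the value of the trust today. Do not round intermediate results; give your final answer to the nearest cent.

D_1 = 6938.99000
D_2 = 7778.60779
D_3 = 8719.81933
D_4 = 9774.91747
Terminal value at year 4: TV = D_4×(1+g_2)/(r−g_2) = 10273.43826/0.022 = 466974.46650
P_0 = D_1/(1+r)^1 + D_2/(1+r)^2 + D_3/(1+r)^3 + D_4/(1+r)^4 + TV/(1+r)^4
    = 6466.90587 + 6756.19896 + 7058.43339 + 7374.18810 + 352285.07711 = 379940.80344

$379940.80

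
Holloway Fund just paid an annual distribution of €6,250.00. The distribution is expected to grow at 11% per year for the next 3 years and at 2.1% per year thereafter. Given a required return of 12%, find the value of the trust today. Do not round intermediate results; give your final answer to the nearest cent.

D_1 = 6937.50000
D_2 = 7700.62500
D_3 = 8547.69375
Terminal value at year 3: TV = D_3×(1+g_2)/(r−g_2) = 8727.19532/0.099 = 88153.48807
P_0 = D_1/(1+r)^1 + D_2/(1+r)^2 + D_3/(1+r)^3 + TV/(1+r)^3
    = 6194.19643 + 6138.89110 + 6084.07958 + 62745.91158 = 81163.07869

€81163.08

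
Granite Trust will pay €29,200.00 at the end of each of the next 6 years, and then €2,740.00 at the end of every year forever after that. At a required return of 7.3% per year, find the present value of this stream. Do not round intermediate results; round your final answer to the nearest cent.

€162497.25

PV of 6-year annuity: €29,200.00 × [1 − (1+0.073)^−6] / 0.073 = 137903.23563
Perpetuity value at year 6: €2,740.00 / 0.073 = 37534.24658
PV of perpetuity: 37534.24658 / (1+0.073)^6 = 24594.01145
Total PV = 137903.23563 + 24594.01145 = 162497.24708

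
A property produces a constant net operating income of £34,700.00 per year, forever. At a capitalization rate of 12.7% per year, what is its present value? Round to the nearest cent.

Level perpetuity: PV = C / r = £34,700.00 / 0.127 = £273,228.35

£273228.35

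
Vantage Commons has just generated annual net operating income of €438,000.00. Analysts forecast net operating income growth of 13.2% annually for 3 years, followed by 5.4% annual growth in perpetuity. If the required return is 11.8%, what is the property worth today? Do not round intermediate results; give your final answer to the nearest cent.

D_1 = 495816.00000
D_2 = 561263.71200
D_3 = 635350.52198
Terminal value at year 3: TV = D_3×(1+g_2)/(r−g_2) = 669659.45017/0.064 = 10463428.90892
P_0 = D_1/(1+r)^1 + D_2/(1+r)^2 + D_3/(1+r)^3 + TV/(1+r)^3
    = 443484.79428 + 449038.27113 + 454661.29062 + 7487703.12993 = 8834887.48596

€8834887.49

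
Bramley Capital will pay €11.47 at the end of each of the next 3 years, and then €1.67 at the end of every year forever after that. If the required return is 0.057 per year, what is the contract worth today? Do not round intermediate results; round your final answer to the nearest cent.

€55.64

PV of 3-year annuity: €11.47 × [1 − (1+0.057)^−3] / 0.057 = 30.83042
Perpetuity value at year 3: €1.67 / 0.057 = 29.29825
PV of perpetuity: 29.29825 / (1+0.057)^3 = 24.80942
Total PV = 30.83042 + 24.80942 = 55.63984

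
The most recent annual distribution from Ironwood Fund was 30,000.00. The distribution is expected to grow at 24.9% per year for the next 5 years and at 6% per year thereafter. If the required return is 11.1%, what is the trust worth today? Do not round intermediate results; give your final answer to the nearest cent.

D_1 = 37470.00000
D_2 = 46800.03000
D_3 = 58453.23747
D_4 = 73008.09360
D_5 = 91187.10891
Terminal value at year 5: TV = D_5×(1+g_2)/(r−g_2) = 96658.33544/0.051 = 1895261.47923
P_0 = D_1/(1+r)^1 + D_2/(1+r)^2 + D_3/(1+r)^3 + D_4/(1+r)^4 + D_5/(1+r)^5 + TV/(1+r)^5
    = 33726.37264 + 37915.60704 + 42625.19640 + 47919.77525 + 53872.00655 + 1119692.68526 = 1335751.64313

1335751.64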